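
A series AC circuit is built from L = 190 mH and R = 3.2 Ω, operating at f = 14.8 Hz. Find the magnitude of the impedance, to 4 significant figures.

ω = 2πf = 92.99 rad/s
X_L = ωL = 17.67 Ω
Z = 3.200 + j17.67 Ω
|Z| = √(3.200² + 17.67²) = 17.96 Ω

17.96 Ω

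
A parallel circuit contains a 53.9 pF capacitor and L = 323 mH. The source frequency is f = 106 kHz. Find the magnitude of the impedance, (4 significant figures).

32000 Ω

ω = 2πf = 666000 rad/s
X_L = ωL = 215100 Ω
X_C = 1/(ωC) = 27860 Ω
Parallel: admittances add. Y = 1/(jωL) + jωC
Y = (0 + j3.125e-05) S
|Y| = 3.125e-05 S → |Z| = 1/|Y| = 32000 Ω, ∠Z = −∠Y = -90.00°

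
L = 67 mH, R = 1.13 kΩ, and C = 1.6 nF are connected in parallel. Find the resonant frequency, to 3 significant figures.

15.4 kHz

ω₀ = 1/√(LC) = 1/√(0.067 × 1.6e-09) = 96580 rad/s
f₀ = ω₀/(2π) = 15.4 kHz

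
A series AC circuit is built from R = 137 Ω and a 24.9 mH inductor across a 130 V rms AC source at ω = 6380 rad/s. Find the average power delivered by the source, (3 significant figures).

X_L = ωL = 159 Ω
Z = 137 + j159 Ω
|Z| = √(137² + 159²) = 210 Ω
∠Z = arctan(159/137) = 49.2°
I = V/|Z| = 620 mA
P = VI cos φ = 130 × 0.620 × cos(49.2°) = 52.6 W

52.6 W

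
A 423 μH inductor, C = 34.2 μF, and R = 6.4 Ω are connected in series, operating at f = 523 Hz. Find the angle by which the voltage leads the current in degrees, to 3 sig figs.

-49.6°

ω = 2πf = 3286 rad/s
X_L = ωL = 1.39 Ω
X_C = 1/(ωC) = 8.90 Ω
Net reactance X = X_L − X_C = -7.51 Ω
Z = 6.40 − j7.51 Ω
|Z| = √(6.40² + 7.51²) = 9.87 Ω
∠Z = arctan(-7.51/6.40) = -49.6°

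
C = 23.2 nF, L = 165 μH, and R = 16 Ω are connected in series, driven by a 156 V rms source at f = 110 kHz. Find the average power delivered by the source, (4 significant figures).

133.1 W

ω = 2πf = 691200 rad/s
X_L = ωL = 114.0 Ω
X_C = 1/(ωC) = 62.36 Ω
Net reactance X = X_L − X_C = 51.68 Ω
Z = 16.00 + j51.68 Ω
|Z| = √(16.00² + 51.68²) = 54.10 Ω
∠Z = arctan(51.68/16.00) = 72.80°
I = V/|Z| = 2.884 A
P = VI cos φ = 156 × 2.884 × cos(72.80°) = 133.1 W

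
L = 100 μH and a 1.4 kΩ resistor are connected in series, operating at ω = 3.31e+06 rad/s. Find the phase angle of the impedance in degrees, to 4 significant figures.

X_L = ωL = 331.0 Ω
Z = 1400 + j331.0 Ω
|Z| = √(1400² + 331.0²) = 1439 Ω
∠Z = arctan(331.0/1400) = 13.30°

13.30°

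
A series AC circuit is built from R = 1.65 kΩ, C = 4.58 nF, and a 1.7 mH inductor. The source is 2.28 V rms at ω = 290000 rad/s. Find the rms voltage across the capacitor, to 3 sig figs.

1.03 V

X_L = ωL = 493 Ω
X_C = 1/(ωC) = 753 Ω
Net reactance X = X_L − X_C = -260 Ω
Z = 1650 − j260 Ω
|Z| = √(1650² + 260²) = 1670 Ω
I = V/|Z| = 1.36 mA
V_C = I·|Z_C| = 0.00136 × 753 = 1.03 V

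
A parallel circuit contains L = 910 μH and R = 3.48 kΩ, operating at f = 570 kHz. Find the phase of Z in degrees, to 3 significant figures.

ω = 2πf = 3.581e+06 rad/s
X_L = ωL = 3260 Ω
Parallel: admittances add. Y = 1/R + 1/(jωL)
Y = (0.000287 − j0.000307) S
|Y| = 0.000420 S → |Z| = 1/|Y| = 2380 Ω, ∠Z = −∠Y = 46.9°

46.9°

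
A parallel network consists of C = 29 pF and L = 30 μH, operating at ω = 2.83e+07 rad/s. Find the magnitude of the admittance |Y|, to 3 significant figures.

X_L = ωL = 849 Ω
X_C = 1/(ωC) = 1220 Ω
Parallel: admittances add. Y = 1/(jωL) + jωC
Y = (0 − j0.000357) S
|Y| = 0.000357 S → |Z| = 1/|Y| = 2800 Ω, ∠Z = −∠Y = 90.0°

357 μS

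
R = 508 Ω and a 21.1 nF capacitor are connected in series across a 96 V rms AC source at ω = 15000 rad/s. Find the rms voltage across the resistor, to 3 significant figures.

15.2 V

X_C = 1/(ωC) = 3160 Ω
Z = 508 − j3160 Ω
|Z| = √(508² + 3160²) = 3200 Ω
I = V/|Z| = 30.0 mA
V_R = I·|Z_R| = 0.0300 × 508 = 15.2 V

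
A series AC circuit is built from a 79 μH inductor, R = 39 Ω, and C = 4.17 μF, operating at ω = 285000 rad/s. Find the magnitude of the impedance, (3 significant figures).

44.6 Ω

X_L = ωL = 22.5 Ω
X_C = 1/(ωC) = 0.841 Ω
Net reactance X = X_L − X_C = 21.7 Ω
Z = 39.0 + j21.7 Ω
|Z| = √(39.0² + 21.7²) = 44.6 Ω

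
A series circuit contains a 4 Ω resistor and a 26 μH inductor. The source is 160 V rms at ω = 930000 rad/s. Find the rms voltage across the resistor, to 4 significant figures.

26.11 V

X_L = ωL = 24.18 Ω
Z = 4.000 + j24.18 Ω
|Z| = √(4.000² + 24.18²) = 24.51 Ω
I = V/|Z| = 6.528 A
V_R = I·|Z_R| = 6.528 × 4.000 = 26.11 V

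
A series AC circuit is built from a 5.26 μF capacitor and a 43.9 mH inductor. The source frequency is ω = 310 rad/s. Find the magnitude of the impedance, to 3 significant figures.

600 Ω

X_L = ωL = 13.6 Ω
X_C = 1/(ωC) = 613 Ω
Net reactance X = X_L − X_C = -600 Ω
Z = − j600 Ω
|Z| = √(0² + 600²) = 600 Ω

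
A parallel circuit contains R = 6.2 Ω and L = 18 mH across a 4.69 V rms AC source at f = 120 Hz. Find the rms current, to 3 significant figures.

ω = 2πf = 754.0 rad/s
X_L = ωL = 13.6 Ω
Parallel: admittances add. Y = 1/R + 1/(jωL)
Y = (0.161 − j0.0737) S
|Y| = 0.177 S → |Z| = 1/|Y| = 5.64 Ω, ∠Z = −∠Y = 24.6°
I = V/|Z| = 4.69/5.64 = 832 mA

832 mA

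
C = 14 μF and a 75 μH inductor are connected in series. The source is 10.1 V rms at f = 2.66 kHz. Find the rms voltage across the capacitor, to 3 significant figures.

ω = 2πf = 16710 rad/s
X_L = ωL = 1.25 Ω
X_C = 1/(ωC) = 4.27 Ω
Net reactance X = X_L − X_C = -3.02 Ω
Z = − j3.02 Ω
|Z| = √(0² + 3.02²) = 3.02 Ω
I = V/|Z| = 3.34 A
V_C = I·|Z_C| = 3.34 × 4.27 = 14.3 V

14.3 V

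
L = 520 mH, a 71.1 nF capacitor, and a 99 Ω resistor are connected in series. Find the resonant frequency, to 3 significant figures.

828 Hz

ω₀ = 1/√(LC) = 1/√(0.52 × 7.11e-08) = 5201 rad/s
f₀ = ω₀/(2π) = 828 Hz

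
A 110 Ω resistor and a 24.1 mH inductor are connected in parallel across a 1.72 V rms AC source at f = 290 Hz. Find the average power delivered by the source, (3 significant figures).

ω = 2πf = 1822 rad/s
X_L = ωL = 43.9 Ω
Parallel: admittances add. Y = 1/R + 1/(jωL)
Y = (0.00909 − j0.0228) S
|Y| = 0.0245 S → |Z| = 1/|Y| = 40.8 Ω, ∠Z = −∠Y = 68.2°
I = V/|Z| = 42.2 mA
P = VI cos φ = 1.72 × 0.0422 × cos(68.2°) = 26.9 mW

26.9 mW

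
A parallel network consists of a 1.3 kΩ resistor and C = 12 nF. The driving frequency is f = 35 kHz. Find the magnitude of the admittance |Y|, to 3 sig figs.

2.75 mS

ω = 2πf = 219900 rad/s
X_C = 1/(ωC) = 379 Ω
Parallel: admittances add. Y = 1/R + jωC
Y = (0.000769 + j0.00264) S
|Y| = 0.00275 S → |Z| = 1/|Y| = 364 Ω, ∠Z = −∠Y = -73.7°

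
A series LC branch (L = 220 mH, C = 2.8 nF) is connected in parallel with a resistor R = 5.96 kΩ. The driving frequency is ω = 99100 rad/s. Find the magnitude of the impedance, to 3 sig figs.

X_L = ωL = 21800 Ω
X_C = 1/(ωC) = 3600 Ω
Branch 1: Z₁ = R = 5960 Ω
Branch 2 (series LC): Z₂ = j(X_L − X_C) = j18200 Ω
Parallel: Z = Z₁Z₂/(Z₁+Z₂), |Z| = 5660 Ω, ∠Z = 18.1°

5660 Ω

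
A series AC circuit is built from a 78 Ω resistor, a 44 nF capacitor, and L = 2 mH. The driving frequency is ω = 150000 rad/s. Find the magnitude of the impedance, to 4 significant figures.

167.7 Ω

X_L = ωL = 300.0 Ω
X_C = 1/(ωC) = 151.5 Ω
Net reactance X = X_L − X_C = 148.5 Ω
Z = 78.00 + j148.5 Ω
|Z| = √(78.00² + 148.5²) = 167.7 Ω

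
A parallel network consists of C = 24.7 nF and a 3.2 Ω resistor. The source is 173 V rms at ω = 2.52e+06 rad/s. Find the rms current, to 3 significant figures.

55.1 A

X_C = 1/(ωC) = 16.1 Ω
Parallel: admittances add. Y = 1/R + jωC
Y = (0.312 + j0.0622) S
|Y| = 0.319 S → |Z| = 1/|Y| = 3.14 Ω, ∠Z = −∠Y = -11.3°
I = V/|Z| = 173/3.14 = 55.1 A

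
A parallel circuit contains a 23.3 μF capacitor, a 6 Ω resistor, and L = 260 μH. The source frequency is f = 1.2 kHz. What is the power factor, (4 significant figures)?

ω = 2πf = 7540 rad/s
X_L = ωL = 1.960 Ω
X_C = 1/(ωC) = 5.692 Ω
Parallel: admittances add. Y = 1/R + 1/(jωL) + jωC
Y = (0.1667 − j0.3344) S
|Y| = 0.3737 S → |Z| = 1/|Y| = 2.676 Ω, ∠Z = −∠Y = 63.51°
cos φ = cos(63.51°) = 0.4460

0.4460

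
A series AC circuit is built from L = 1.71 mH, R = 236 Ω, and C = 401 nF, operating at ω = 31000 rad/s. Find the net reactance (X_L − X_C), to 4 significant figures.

-27.43 Ω

X_L = ωL = 53.01 Ω
X_C = 1/(ωC) = 80.44 Ω
X = 53.01 − 80.44 = -27.43 Ω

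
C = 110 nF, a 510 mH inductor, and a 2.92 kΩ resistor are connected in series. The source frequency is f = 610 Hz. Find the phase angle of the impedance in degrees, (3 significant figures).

-8.13°

ω = 2πf = 3833 rad/s
X_L = ωL = 1950 Ω
X_C = 1/(ωC) = 2370 Ω
Net reactance X = X_L − X_C = -417 Ω
Z = 2920 − j417 Ω
|Z| = √(2920² + 417²) = 2950 Ω
∠Z = arctan(-417/2920) = -8.13°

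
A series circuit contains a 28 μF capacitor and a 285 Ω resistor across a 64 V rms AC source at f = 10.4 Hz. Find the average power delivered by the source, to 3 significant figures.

ω = 2πf = 65.35 rad/s
X_C = 1/(ωC) = 547 Ω
Z = 285 − j547 Ω
|Z| = √(285² + 547²) = 616 Ω
∠Z = arctan(-547/285) = -62.5°
I = V/|Z| = 104 mA
P = VI cos φ = 64 × 0.104 × cos(-62.5°) = 3.07 W

3.07 W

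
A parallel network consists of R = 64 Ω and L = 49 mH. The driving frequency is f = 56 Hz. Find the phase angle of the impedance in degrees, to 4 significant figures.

ω = 2πf = 351.9 rad/s
X_L = ωL = 17.24 Ω
Parallel: admittances add. Y = 1/R + 1/(jωL)
Y = (0.01562 − j0.05800) S
|Y| = 0.06007 S → |Z| = 1/|Y| = 16.65 Ω, ∠Z = −∠Y = 74.92°

74.92°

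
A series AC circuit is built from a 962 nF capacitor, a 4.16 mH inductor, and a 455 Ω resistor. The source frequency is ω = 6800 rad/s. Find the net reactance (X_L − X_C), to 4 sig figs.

X_L = ωL = 28.29 Ω
X_C = 1/(ωC) = 152.9 Ω
X = 28.29 − 152.9 = -124.6 Ω

-124.6 Ω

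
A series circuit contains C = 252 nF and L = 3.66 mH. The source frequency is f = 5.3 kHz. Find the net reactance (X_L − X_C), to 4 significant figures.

2.718 Ω

ω = 2πf = 33300 rad/s
X_L = ωL = 121.9 Ω
X_C = 1/(ωC) = 119.2 Ω
X = 121.9 − 119.2 = 2.718 Ω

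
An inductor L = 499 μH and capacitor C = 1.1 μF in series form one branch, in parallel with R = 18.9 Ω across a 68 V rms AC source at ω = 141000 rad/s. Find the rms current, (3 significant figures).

3.75 A

X_L = ωL = 70.4 Ω
X_C = 1/(ωC) = 6.45 Ω
Branch 1: Z₁ = R = 18.9 Ω
Branch 2 (series LC): Z₂ = j(X_L − X_C) = j63.9 Ω
Parallel: Z = Z₁Z₂/(Z₁+Z₂), |Z| = 18.1 Ω, ∠Z = 16.5°
I = V/|Z| = 68/18.1 = 3.75 A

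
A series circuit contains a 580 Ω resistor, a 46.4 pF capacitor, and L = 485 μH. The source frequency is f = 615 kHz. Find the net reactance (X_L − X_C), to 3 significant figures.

-3700 Ω

ω = 2πf = 3.864e+06 rad/s
X_L = ωL = 1870 Ω
X_C = 1/(ωC) = 5580 Ω
X = 1870 − 5580 = -3700 Ω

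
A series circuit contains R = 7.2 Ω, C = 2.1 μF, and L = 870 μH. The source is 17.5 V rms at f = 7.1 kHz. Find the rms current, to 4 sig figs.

ω = 2πf = 44610 rad/s
X_L = ωL = 38.81 Ω
X_C = 1/(ωC) = 10.67 Ω
Net reactance X = X_L − X_C = 28.14 Ω
Z = 7.200 + j28.14 Ω
|Z| = √(7.200² + 28.14²) = 29.04 Ω
I = V/|Z| = 17.5/29.04 = 602.5 mA

602.5 mA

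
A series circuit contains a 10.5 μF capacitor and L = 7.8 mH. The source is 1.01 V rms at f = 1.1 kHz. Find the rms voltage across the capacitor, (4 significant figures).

0.3468 V

ω = 2πf = 6912 rad/s
X_L = ωL = 53.91 Ω
X_C = 1/(ωC) = 13.78 Ω
Net reactance X = X_L − X_C = 40.13 Ω
Z = j40.13 Ω
|Z| = √(0² + 40.13²) = 40.13 Ω
I = V/|Z| = 25.17 mA
V_C = I·|Z_C| = 0.02517 × 13.78 = 0.3468 V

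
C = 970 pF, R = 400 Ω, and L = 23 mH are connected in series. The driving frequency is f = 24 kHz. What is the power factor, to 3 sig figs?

0.118

ω = 2πf = 150800 rad/s
X_L = ωL = 3470 Ω
X_C = 1/(ωC) = 6840 Ω
Net reactance X = X_L − X_C = -3370 Ω
Z = 400 − j3370 Ω
|Z| = √(400² + 3370²) = 3390 Ω
∠Z = arctan(-3370/400) = -83.2°
cos φ = cos(-83.2°) = 0.118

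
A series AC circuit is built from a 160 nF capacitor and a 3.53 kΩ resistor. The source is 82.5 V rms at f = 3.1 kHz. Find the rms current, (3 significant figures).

23.3 mA

ω = 2πf = 19480 rad/s
X_C = 1/(ωC) = 321 Ω
Z = 3530 − j321 Ω
|Z| = √(3530² + 321²) = 3540 Ω
I = V/|Z| = 82.5/3540 = 23.3 mA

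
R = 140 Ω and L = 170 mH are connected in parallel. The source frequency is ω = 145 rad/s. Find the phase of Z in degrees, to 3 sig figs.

X_L = ωL = 24.7 Ω
Parallel: admittances add. Y = 1/R + 1/(jωL)
Y = (0.00714 − j0.0406) S
|Y| = 0.0412 S → |Z| = 1/|Y| = 24.3 Ω, ∠Z = −∠Y = 80.0°

80.0°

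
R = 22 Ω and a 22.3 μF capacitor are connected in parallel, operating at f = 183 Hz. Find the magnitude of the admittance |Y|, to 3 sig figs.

ω = 2πf = 1150 rad/s
X_C = 1/(ωC) = 39.0 Ω
Parallel: admittances add. Y = 1/R + jωC
Y = (0.0455 + j0.0256) S
|Y| = 0.0522 S → |Z| = 1/|Y| = 19.2 Ω, ∠Z = −∠Y = -29.4°

52.2 mS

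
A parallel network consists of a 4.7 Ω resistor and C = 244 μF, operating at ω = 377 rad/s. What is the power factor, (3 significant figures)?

X_C = 1/(ωC) = 10.9 Ω
Parallel: admittances add. Y = 1/R + jωC
Y = (0.213 + j0.0920) S
|Y| = 0.232 S → |Z| = 1/|Y| = 4.31 Ω, ∠Z = −∠Y = -23.4°
cos φ = cos(-23.4°) = 0.918

0.918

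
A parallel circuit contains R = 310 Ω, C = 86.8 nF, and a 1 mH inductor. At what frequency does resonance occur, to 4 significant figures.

17.08 kHz

ω₀ = 1/√(LC) = 1/√(0.001 × 8.68e-08) = 107300 rad/s
f₀ = ω₀/(2π) = 17.08 kHz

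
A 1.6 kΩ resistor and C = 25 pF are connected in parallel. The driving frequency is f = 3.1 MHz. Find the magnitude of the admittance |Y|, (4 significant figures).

ω = 2πf = 1.948e+07 rad/s
X_C = 1/(ωC) = 2054 Ω
Parallel: admittances add. Y = 1/R + jωC
Y = (0.0006250 + j0.0004869) S
|Y| = 0.0007923 S → |Z| = 1/|Y| = 1262 Ω, ∠Z = −∠Y = -37.92°

792.3 μS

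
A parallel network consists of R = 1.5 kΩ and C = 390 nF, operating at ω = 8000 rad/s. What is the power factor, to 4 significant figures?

X_C = 1/(ωC) = 320.5 Ω
Parallel: admittances add. Y = 1/R + jωC
Y = (0.0006667 + j0.003120) S
|Y| = 0.003190 S → |Z| = 1/|Y| = 313.4 Ω, ∠Z = −∠Y = -77.94°
cos φ = cos(-77.94°) = 0.2090

0.2090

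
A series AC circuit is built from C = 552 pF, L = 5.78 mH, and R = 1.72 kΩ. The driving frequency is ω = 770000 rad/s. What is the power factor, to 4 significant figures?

0.6340

X_L = ωL = 4451 Ω
X_C = 1/(ωC) = 2353 Ω
Net reactance X = X_L − X_C = 2098 Ω
Z = 1720 + j2098 Ω
|Z| = √(1720² + 2098²) = 2713 Ω
∠Z = arctan(2098/1720) = 50.65°
cos φ = cos(50.65°) = 0.6340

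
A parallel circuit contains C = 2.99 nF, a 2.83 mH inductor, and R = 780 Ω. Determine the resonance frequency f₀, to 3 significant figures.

54.7 kHz

ω₀ = 1/√(LC) = 1/√(0.00283 × 2.99e-09) = 343800 rad/s
f₀ = ω₀/(2π) = 54.7 kHz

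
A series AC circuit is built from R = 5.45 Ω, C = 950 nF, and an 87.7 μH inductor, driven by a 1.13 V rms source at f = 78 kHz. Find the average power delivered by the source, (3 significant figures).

4.10 mW

ω = 2πf = 490100 rad/s
X_L = ωL = 43.0 Ω
X_C = 1/(ωC) = 2.15 Ω
Net reactance X = X_L − X_C = 40.8 Ω
Z = 5.45 + j40.8 Ω
|Z| = √(5.45² + 40.8²) = 41.2 Ω
∠Z = arctan(40.8/5.45) = 82.4°
I = V/|Z| = 27.4 mA
P = VI cos φ = 1.13 × 0.0274 × cos(82.4°) = 4.10 mW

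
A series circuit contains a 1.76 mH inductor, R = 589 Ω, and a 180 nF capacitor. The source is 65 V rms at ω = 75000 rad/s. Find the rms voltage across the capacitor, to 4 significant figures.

X_L = ωL = 132.0 Ω
X_C = 1/(ωC) = 74.07 Ω
Net reactance X = X_L − X_C = 57.93 Ω
Z = 589.0 + j57.93 Ω
|Z| = √(589.0² + 57.93²) = 591.8 Ω
I = V/|Z| = 109.8 mA
V_C = I·|Z_C| = 0.1098 × 74.07 = 8.135 V

8.135 V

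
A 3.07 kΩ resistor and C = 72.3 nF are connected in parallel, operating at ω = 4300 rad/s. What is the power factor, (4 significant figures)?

0.7234

X_C = 1/(ωC) = 3217 Ω
Parallel: admittances add. Y = 1/R + jωC
Y = (0.0003257 + j0.0003109) S
|Y| = 0.0004503 S → |Z| = 1/|Y| = 2221 Ω, ∠Z = −∠Y = -43.66°
cos φ = cos(-43.66°) = 0.7234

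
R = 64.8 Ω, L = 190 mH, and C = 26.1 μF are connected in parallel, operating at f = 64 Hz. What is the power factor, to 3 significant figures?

0.986

ω = 2πf = 402.1 rad/s
X_L = ωL = 76.4 Ω
X_C = 1/(ωC) = 95.3 Ω
Parallel: admittances add. Y = 1/R + 1/(jωL) + jωC
Y = (0.0154 − j0.00259) S
|Y| = 0.0156 S → |Z| = 1/|Y| = 63.9 Ω, ∠Z = −∠Y = 9.54°
cos φ = cos(9.54°) = 0.986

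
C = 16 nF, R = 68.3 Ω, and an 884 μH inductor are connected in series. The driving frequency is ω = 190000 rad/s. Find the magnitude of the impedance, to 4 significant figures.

X_L = ωL = 168.0 Ω
X_C = 1/(ωC) = 328.9 Ω
Net reactance X = X_L − X_C = -161.0 Ω
Z = 68.30 − j161.0 Ω
|Z| = √(68.30² + 161.0²) = 174.9 Ω

174.9 Ω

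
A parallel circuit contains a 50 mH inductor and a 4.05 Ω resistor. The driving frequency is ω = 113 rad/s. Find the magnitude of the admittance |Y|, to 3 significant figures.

304 mS

X_L = ωL = 5.65 Ω
Parallel: admittances add. Y = 1/R + 1/(jωL)
Y = (0.247 − j0.177) S
|Y| = 0.304 S → |Z| = 1/|Y| = 3.29 Ω, ∠Z = −∠Y = 35.6°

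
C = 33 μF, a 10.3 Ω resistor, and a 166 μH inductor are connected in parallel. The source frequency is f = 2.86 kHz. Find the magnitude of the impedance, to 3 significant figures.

3.63 Ω

ω = 2πf = 17970 rad/s
X_L = ωL = 2.98 Ω
X_C = 1/(ωC) = 1.69 Ω
Parallel: admittances add. Y = 1/R + 1/(jωL) + jωC
Y = (0.0971 + j0.258) S
|Y| = 0.275 S → |Z| = 1/|Y| = 3.63 Ω, ∠Z = −∠Y = -69.4°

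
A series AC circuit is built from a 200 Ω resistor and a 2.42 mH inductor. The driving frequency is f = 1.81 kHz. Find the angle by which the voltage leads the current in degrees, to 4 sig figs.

ω = 2πf = 11370 rad/s
X_L = ωL = 27.52 Ω
Z = 200.0 + j27.52 Ω
|Z| = √(200.0² + 27.52²) = 201.9 Ω
∠Z = arctan(27.52/200.0) = 7.835°

7.835°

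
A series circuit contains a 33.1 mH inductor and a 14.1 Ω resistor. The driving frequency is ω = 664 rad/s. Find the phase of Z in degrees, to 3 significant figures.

57.3°

X_L = ωL = 22.0 Ω
Z = 14.1 + j22.0 Ω
|Z| = √(14.1² + 22.0²) = 26.1 Ω
∠Z = arctan(22.0/14.1) = 57.3°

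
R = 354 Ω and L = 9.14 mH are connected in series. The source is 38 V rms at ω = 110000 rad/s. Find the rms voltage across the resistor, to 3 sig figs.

12.6 V

X_L = ωL = 1010 Ω
Z = 354 + j1010 Ω
|Z| = √(354² + 1010²) = 1070 Ω
I = V/|Z| = 35.7 mA
V_R = I·|Z_R| = 0.0357 × 354 = 12.6 V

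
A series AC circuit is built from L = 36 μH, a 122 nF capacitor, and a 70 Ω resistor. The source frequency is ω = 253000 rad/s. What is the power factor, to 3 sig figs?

X_L = ωL = 9.11 Ω
X_C = 1/(ωC) = 32.4 Ω
Net reactance X = X_L − X_C = -23.3 Ω
Z = 70.0 − j23.3 Ω
|Z| = √(70.0² + 23.3²) = 73.8 Ω
∠Z = arctan(-23.3/70.0) = -18.4°
cos φ = cos(-18.4°) = 0.949

0.949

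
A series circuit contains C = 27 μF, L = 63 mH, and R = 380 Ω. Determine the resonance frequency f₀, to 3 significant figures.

122 Hz

ω₀ = 1/√(LC) = 1/√(0.063 × 2.7e-05) = 766.7 rad/s
f₀ = ω₀/(2π) = 122 Hz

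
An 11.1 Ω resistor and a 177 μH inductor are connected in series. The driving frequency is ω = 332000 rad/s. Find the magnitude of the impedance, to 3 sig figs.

59.8 Ω

X_L = ωL = 58.8 Ω
Z = 11.1 + j58.8 Ω
|Z| = √(11.1² + 58.8²) = 59.8 Ω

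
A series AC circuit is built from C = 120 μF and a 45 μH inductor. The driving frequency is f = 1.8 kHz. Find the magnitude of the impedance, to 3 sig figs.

0.228 Ω

ω = 2πf = 11310 rad/s
X_L = ωL = 0.509 Ω
X_C = 1/(ωC) = 0.737 Ω
Net reactance X = X_L − X_C = -0.228 Ω
Z = − j0.228 Ω
|Z| = √(0² + 0.228²) = 0.228 Ω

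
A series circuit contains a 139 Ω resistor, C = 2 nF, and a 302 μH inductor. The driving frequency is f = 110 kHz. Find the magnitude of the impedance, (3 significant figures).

533 Ω

ω = 2πf = 691200 rad/s
X_L = ωL = 209 Ω
X_C = 1/(ωC) = 723 Ω
Net reactance X = X_L − X_C = -515 Ω
Z = 139 − j515 Ω
|Z| = √(139² + 515²) = 533 Ω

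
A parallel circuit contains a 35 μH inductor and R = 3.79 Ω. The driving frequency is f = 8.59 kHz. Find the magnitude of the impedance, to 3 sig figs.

1.69 Ω

ω = 2πf = 53970 rad/s
X_L = ωL = 1.89 Ω
Parallel: admittances add. Y = 1/R + 1/(jωL)
Y = (0.264 − j0.529) S
|Y| = 0.591 S → |Z| = 1/|Y| = 1.69 Ω, ∠Z = −∠Y = 63.5°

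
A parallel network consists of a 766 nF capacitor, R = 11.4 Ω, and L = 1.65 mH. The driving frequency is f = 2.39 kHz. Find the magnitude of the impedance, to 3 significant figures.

ω = 2πf = 15020 rad/s
X_L = ωL = 24.8 Ω
X_C = 1/(ωC) = 86.9 Ω
Parallel: admittances add. Y = 1/R + 1/(jωL) + jωC
Y = (0.0877 − j0.0289) S
|Y| = 0.0923 S → |Z| = 1/|Y| = 10.8 Ω, ∠Z = −∠Y = 18.2°

10.8 Ω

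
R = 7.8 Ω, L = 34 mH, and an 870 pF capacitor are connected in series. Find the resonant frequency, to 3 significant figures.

ω₀ = 1/√(LC) = 1/√(0.034 × 8.7e-10) = 183900 rad/s
f₀ = ω₀/(2π) = 29.3 kHz

29.3 kHz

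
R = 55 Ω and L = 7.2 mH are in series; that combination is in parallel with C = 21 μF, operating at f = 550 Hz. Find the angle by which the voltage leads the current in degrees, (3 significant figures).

-77.1°

ω = 2πf = 3456 rad/s
X_L = ωL = 24.9 Ω
X_C = 1/(ωC) = 13.8 Ω
Branch 1 (R+jX_L): Z₁ = 55.0 + j24.9 Ω, |Z₁| = 60.4 Ω
Branch 2 (−jX_C): Z₂ = −j13.8 Ω
Parallel: Z = Z₁Z₂/(Z₁+Z₂), |Z| = 14.8 Ω, ∠Z = -77.1°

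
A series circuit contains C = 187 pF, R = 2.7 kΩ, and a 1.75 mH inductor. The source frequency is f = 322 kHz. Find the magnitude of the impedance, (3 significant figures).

ω = 2πf = 2.023e+06 rad/s
X_L = ωL = 3540 Ω
X_C = 1/(ωC) = 2640 Ω
Net reactance X = X_L − X_C = 897 Ω
Z = 2700 + j897 Ω
|Z| = √(2700² + 897²) = 2850 Ω

2850 Ω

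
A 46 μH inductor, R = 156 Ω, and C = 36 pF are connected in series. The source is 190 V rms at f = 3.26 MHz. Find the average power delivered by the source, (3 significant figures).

ω = 2πf = 2.048e+07 rad/s
X_L = ωL = 942 Ω
X_C = 1/(ωC) = 1360 Ω
Net reactance X = X_L − X_C = -414 Ω
Z = 156 − j414 Ω
|Z| = √(156² + 414²) = 442 Ω
∠Z = arctan(-414/156) = -69.3°
I = V/|Z| = 430 mA
P = VI cos φ = 190 × 0.430 × cos(-69.3°) = 28.8 W

28.8 W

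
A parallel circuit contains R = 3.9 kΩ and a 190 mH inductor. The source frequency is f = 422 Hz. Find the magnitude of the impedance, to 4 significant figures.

499.6 Ω

ω = 2πf = 2652 rad/s
X_L = ωL = 503.8 Ω
Parallel: admittances add. Y = 1/R + 1/(jωL)
Y = (0.0002564 − j0.001985) S
|Y| = 0.002001 S → |Z| = 1/|Y| = 499.6 Ω, ∠Z = −∠Y = 82.64°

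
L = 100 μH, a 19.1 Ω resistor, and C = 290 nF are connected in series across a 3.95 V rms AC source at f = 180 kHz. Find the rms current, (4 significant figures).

35.36 mA

ω = 2πf = 1.131e+06 rad/s
X_L = ωL = 113.1 Ω
X_C = 1/(ωC) = 3.049 Ω
Net reactance X = X_L − X_C = 110.0 Ω
Z = 19.10 + j110.0 Ω
|Z| = √(19.10² + 110.0²) = 111.7 Ω
I = V/|Z| = 3.95/111.7 = 35.36 mA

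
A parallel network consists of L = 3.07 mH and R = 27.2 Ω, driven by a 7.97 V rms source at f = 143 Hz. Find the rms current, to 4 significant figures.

2.904 A

ω = 2πf = 898.5 rad/s
X_L = ωL = 2.758 Ω
Parallel: admittances add. Y = 1/R + 1/(jωL)
Y = (0.03676 − j0.3625) S
|Y| = 0.3644 S → |Z| = 1/|Y| = 2.744 Ω, ∠Z = −∠Y = 84.21°
I = V/|Z| = 7.97/2.744 = 2.904 A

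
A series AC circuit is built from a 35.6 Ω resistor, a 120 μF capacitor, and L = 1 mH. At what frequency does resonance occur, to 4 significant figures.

ω₀ = 1/√(LC) = 1/√(0.001 × 0.00012) = 2887 rad/s
f₀ = ω₀/(2π) = 459.4 Hz

459.4 Hz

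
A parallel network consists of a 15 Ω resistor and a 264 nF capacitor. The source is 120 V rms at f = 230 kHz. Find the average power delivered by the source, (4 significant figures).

960.0 W

ω = 2πf = 1.445e+06 rad/s
X_C = 1/(ωC) = 2.621 Ω
Parallel: admittances add. Y = 1/R + jωC
Y = (0.06667 + j0.3815) S
|Y| = 0.3873 S → |Z| = 1/|Y| = 2.582 Ω, ∠Z = −∠Y = -80.09°
I = V/|Z| = 46.48 A
P = VI cos φ = 120 × 46.48 × cos(-80.09°) = 960.0 W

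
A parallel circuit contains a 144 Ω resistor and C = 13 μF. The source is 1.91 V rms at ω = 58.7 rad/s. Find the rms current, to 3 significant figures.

X_C = 1/(ωC) = 1310 Ω
Parallel: admittances add. Y = 1/R + jωC
Y = (0.00694 + j0.000763) S
|Y| = 0.00699 S → |Z| = 1/|Y| = 143 Ω, ∠Z = −∠Y = -6.27°
I = V/|Z| = 1.91/143 = 13.3 mA

13.3 mA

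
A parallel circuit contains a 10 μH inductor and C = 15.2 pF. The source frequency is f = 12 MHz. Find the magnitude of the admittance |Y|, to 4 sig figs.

ω = 2πf = 7.54e+07 rad/s
X_L = ωL = 754.0 Ω
X_C = 1/(ωC) = 872.6 Ω
Parallel: admittances add. Y = 1/(jωL) + jωC
Y = (0 − j0.0001802) S
|Y| = 0.0001802 S → |Z| = 1/|Y| = 5548 Ω, ∠Z = −∠Y = 90.00°

180.2 μS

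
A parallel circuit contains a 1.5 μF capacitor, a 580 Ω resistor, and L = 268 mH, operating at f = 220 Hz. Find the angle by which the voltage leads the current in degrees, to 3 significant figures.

ω = 2πf = 1382 rad/s
X_L = ωL = 370 Ω
X_C = 1/(ωC) = 482 Ω
Parallel: admittances add. Y = 1/R + 1/(jωL) + jωC
Y = (0.00172 − j0.000626) S
|Y| = 0.00183 S → |Z| = 1/|Y| = 545 Ω, ∠Z = −∠Y = 20.0°

20.0°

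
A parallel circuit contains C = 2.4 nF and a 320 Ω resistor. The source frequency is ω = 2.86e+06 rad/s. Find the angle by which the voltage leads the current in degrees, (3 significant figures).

-65.5°

X_C = 1/(ωC) = 146 Ω
Parallel: admittances add. Y = 1/R + jωC
Y = (0.00313 + j0.00686) S
|Y| = 0.00754 S → |Z| = 1/|Y| = 133 Ω, ∠Z = −∠Y = -65.5°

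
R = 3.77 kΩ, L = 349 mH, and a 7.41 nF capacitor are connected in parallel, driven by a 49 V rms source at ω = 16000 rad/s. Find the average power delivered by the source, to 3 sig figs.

637 mW

X_L = ωL = 5580 Ω
X_C = 1/(ωC) = 8430 Ω
Parallel: admittances add. Y = 1/R + 1/(jωL) + jωC
Y = (0.000265 − j6.05e-05) S
|Y| = 0.000272 S → |Z| = 1/|Y| = 3680 Ω, ∠Z = −∠Y = 12.9°
I = V/|Z| = 13.3 mA
P = VI cos φ = 49 × 0.0133 × cos(12.9°) = 637 mW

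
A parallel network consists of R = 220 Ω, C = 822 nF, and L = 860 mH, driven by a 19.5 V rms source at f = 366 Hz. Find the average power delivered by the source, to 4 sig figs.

1.728 W

ω = 2πf = 2300 rad/s
X_L = ωL = 1978 Ω
X_C = 1/(ωC) = 529.0 Ω
Parallel: admittances add. Y = 1/R + 1/(jωL) + jωC
Y = (0.004545 + j0.001385) S
|Y| = 0.004752 S → |Z| = 1/|Y| = 210.5 Ω, ∠Z = −∠Y = -16.94°
I = V/|Z| = 92.66 mA
P = VI cos φ = 19.5 × 0.09266 × cos(-16.94°) = 1.728 W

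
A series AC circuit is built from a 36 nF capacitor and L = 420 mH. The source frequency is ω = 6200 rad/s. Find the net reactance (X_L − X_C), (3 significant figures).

-1880 Ω

X_L = ωL = 2600 Ω
X_C = 1/(ωC) = 4480 Ω
X = 2600 − 4480 = -1880 Ω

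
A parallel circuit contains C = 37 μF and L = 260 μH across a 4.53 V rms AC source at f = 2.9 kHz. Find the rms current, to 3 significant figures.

2.10 A

ω = 2πf = 18220 rad/s
X_L = ωL = 4.74 Ω
X_C = 1/(ωC) = 1.48 Ω
Parallel: admittances add. Y = 1/(jωL) + jωC
Y = (0 + j0.463) S
|Y| = 0.463 S → |Z| = 1/|Y| = 2.16 Ω, ∠Z = −∠Y = -90.0°
I = V/|Z| = 4.53/2.16 = 2.10 A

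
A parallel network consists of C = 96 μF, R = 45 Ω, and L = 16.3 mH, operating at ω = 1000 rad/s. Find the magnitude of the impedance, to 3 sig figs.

X_L = ωL = 16.3 Ω
X_C = 1/(ωC) = 10.4 Ω
Parallel: admittances add. Y = 1/R + 1/(jωL) + jωC
Y = (0.0222 + j0.0347) S
|Y| = 0.0412 S → |Z| = 1/|Y| = 24.3 Ω, ∠Z = −∠Y = -57.3°

24.3 Ω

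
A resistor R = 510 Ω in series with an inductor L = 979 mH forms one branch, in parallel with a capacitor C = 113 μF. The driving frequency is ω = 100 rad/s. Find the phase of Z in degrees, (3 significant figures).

-80.2°

X_L = ωL = 97.9 Ω
X_C = 1/(ωC) = 88.5 Ω
Branch 1 (R+jX_L): Z₁ = 510 + j97.9 Ω, |Z₁| = 519 Ω
Branch 2 (−jX_C): Z₂ = −j88.5 Ω
Parallel: Z = Z₁Z₂/(Z₁+Z₂), |Z| = 90.1 Ω, ∠Z = -80.2°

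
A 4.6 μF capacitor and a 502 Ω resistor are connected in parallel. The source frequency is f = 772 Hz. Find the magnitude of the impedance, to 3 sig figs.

ω = 2πf = 4851 rad/s
X_C = 1/(ωC) = 44.8 Ω
Parallel: admittances add. Y = 1/R + jωC
Y = (0.00199 + j0.0223) S
|Y| = 0.0224 S → |Z| = 1/|Y| = 44.6 Ω, ∠Z = −∠Y = -84.9°

44.6 Ω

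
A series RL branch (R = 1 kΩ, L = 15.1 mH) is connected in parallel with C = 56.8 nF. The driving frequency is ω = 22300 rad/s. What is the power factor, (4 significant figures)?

X_L = ωL = 336.7 Ω
X_C = 1/(ωC) = 789.5 Ω
Branch 1 (R+jX_L): Z₁ = 1000 + j336.7 Ω, |Z₁| = 1055 Ω
Branch 2 (−jX_C): Z₂ = −j789.5 Ω
Parallel: Z = Z₁Z₂/(Z₁+Z₂), |Z| = 758.9 Ω, ∠Z = -47.03°
cos φ = cos(-47.03°) = 0.6816

0.6816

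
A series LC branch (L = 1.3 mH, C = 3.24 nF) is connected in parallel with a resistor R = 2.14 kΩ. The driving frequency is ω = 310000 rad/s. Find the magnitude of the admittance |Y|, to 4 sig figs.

X_L = ωL = 403.0 Ω
X_C = 1/(ωC) = 995.6 Ω
Branch 1: Z₁ = R = 2140 Ω
Branch 2 (series LC): Z₂ = j(X_L − X_C) = −j592.6 Ω
Parallel: Z = Z₁Z₂/(Z₁+Z₂), |Z| = 571.1 Ω, ∠Z = -74.52°
|Y| = 1/|Z| = 1.751 mS

1.751 mS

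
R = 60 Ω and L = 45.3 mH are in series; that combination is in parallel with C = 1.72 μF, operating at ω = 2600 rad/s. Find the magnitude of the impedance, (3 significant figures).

243 Ω

X_L = ωL = 118 Ω
X_C = 1/(ωC) = 224 Ω
Branch 1 (R+jX_L): Z₁ = 60.0 + j118 Ω, |Z₁| = 132 Ω
Branch 2 (−jX_C): Z₂ = −j224 Ω
Parallel: Z = Z₁Z₂/(Z₁+Z₂), |Z| = 243 Ω, ∠Z = 33.5°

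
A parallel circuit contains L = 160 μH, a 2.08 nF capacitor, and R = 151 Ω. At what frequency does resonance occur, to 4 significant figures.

275.9 kHz

ω₀ = 1/√(LC) = 1/√(0.00016 × 2.08e-09) = 1.733e+06 rad/s
f₀ = ω₀/(2π) = 275.9 kHz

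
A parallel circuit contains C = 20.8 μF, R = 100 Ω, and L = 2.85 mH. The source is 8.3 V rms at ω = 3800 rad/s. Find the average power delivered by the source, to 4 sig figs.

X_L = ωL = 10.83 Ω
X_C = 1/(ωC) = 12.65 Ω
Parallel: admittances add. Y = 1/R + 1/(jωL) + jωC
Y = (0.01000 − j0.01330) S
|Y| = 0.01664 S → |Z| = 1/|Y| = 60.11 Ω, ∠Z = −∠Y = 53.05°
I = V/|Z| = 138.1 mA
P = VI cos φ = 8.3 × 0.1381 × cos(53.05°) = 688.9 mW

688.9 mW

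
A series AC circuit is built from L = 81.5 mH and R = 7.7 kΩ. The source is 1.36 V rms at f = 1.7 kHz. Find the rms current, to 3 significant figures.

176 μA

ω = 2πf = 10680 rad/s
X_L = ωL = 871 Ω
Z = 7700 + j871 Ω
|Z| = √(7700² + 871²) = 7750 Ω
I = V/|Z| = 1.36/7750 = 176 μA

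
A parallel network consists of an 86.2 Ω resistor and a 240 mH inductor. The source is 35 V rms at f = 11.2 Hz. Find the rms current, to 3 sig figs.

ω = 2πf = 70.37 rad/s
X_L = ωL = 16.9 Ω
Parallel: admittances add. Y = 1/R + 1/(jωL)
Y = (0.0116 − j0.0592) S
|Y| = 0.0603 S → |Z| = 1/|Y| = 16.6 Ω, ∠Z = −∠Y = 78.9°
I = V/|Z| = 35/16.6 = 2.11 A

2.11 A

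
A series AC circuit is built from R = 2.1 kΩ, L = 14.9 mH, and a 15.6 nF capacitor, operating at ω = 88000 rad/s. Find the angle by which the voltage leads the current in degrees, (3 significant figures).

X_L = ωL = 1310 Ω
X_C = 1/(ωC) = 728 Ω
Net reactance X = X_L − X_C = 583 Ω
Z = 2100 + j583 Ω
|Z| = √(2100² + 583²) = 2180 Ω
∠Z = arctan(583/2100) = 15.5°

15.5°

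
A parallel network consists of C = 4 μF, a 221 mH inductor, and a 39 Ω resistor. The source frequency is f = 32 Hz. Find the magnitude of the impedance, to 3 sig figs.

29.8 Ω

ω = 2πf = 201.1 rad/s
X_L = ωL = 44.4 Ω
X_C = 1/(ωC) = 1240 Ω
Parallel: admittances add. Y = 1/R + 1/(jωL) + jωC
Y = (0.0256 − j0.0217) S
|Y| = 0.0336 S → |Z| = 1/|Y| = 29.8 Ω, ∠Z = −∠Y = 40.2°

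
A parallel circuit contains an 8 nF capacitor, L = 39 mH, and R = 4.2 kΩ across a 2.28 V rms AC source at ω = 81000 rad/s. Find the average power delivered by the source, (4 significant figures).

X_L = ωL = 3159 Ω
X_C = 1/(ωC) = 1543 Ω
Parallel: admittances add. Y = 1/R + 1/(jωL) + jωC
Y = (0.0002381 + j0.0003314) S
|Y| = 0.0004081 S → |Z| = 1/|Y| = 2450 Ω, ∠Z = −∠Y = -54.31°
I = V/|Z| = 930.5 μA
P = VI cos φ = 2.28 × 0.0009305 × cos(-54.31°) = 1.238 mW

1.238 mW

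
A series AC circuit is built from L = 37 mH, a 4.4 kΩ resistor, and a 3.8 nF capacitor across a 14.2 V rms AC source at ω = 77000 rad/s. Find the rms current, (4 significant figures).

3.201 mA

X_L = ωL = 2849 Ω
X_C = 1/(ωC) = 3418 Ω
Net reactance X = X_L − X_C = -568.6 Ω
Z = 4400 − j568.6 Ω
|Z| = √(4400² + 568.6²) = 4437 Ω
I = V/|Z| = 14.2/4437 = 3.201 mA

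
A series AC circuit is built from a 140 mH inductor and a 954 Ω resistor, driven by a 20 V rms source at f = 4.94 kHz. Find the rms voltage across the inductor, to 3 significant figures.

19.5 V

ω = 2πf = 31040 rad/s
X_L = ωL = 4350 Ω
Z = 954 + j4350 Ω
|Z| = √(954² + 4350²) = 4450 Ω
I = V/|Z| = 4.50 mA
V_L = I·|Z_L| = 0.00450 × 4350 = 19.5 V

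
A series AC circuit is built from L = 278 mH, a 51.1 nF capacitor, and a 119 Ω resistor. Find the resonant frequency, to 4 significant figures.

ω₀ = 1/√(LC) = 1/√(0.278 × 5.11e-08) = 8390 rad/s
f₀ = ω₀/(2π) = 1.335 kHz

1.335 kHz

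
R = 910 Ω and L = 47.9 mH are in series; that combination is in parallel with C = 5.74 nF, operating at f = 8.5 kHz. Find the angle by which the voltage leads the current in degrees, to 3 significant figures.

18.1°

ω = 2πf = 53410 rad/s
X_L = ωL = 2560 Ω
X_C = 1/(ωC) = 3260 Ω
Branch 1 (R+jX_L): Z₁ = 910 + j2560 Ω, |Z₁| = 2720 Ω
Branch 2 (−jX_C): Z₂ = −j3260 Ω
Parallel: Z = Z₁Z₂/(Z₁+Z₂), |Z| = 7700 Ω, ∠Z = 18.1°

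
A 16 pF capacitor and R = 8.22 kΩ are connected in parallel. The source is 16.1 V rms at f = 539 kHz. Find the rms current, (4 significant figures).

ω = 2πf = 3.387e+06 rad/s
X_C = 1/(ωC) = 18450 Ω
Parallel: admittances add. Y = 1/R + jωC
Y = (0.0001217 + j5.419e-05) S
|Y| = 0.0001332 S → |Z| = 1/|Y| = 7509 Ω, ∠Z = −∠Y = -24.01°
I = V/|Z| = 16.1/7509 = 2.144 mA

2.144 mA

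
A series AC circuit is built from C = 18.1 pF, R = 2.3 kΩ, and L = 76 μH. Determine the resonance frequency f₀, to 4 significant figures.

ω₀ = 1/√(LC) = 1/√(7.6e-05 × 1.81e-11) = 2.696e+07 rad/s
f₀ = ω₀/(2π) = 4.291 MHz

4.291 MHz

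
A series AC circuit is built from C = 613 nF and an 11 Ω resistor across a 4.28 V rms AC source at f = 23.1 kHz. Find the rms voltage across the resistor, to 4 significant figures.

2.994 V

ω = 2πf = 145100 rad/s
X_C = 1/(ωC) = 11.24 Ω
Z = 11.00 − j11.24 Ω
|Z| = √(11.00² + 11.24²) = 15.73 Ω
I = V/|Z| = 272.1 mA
V_R = I·|Z_R| = 0.2721 × 11.00 = 2.994 V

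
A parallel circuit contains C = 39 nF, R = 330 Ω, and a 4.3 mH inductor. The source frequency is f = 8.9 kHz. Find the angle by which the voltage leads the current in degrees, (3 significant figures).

33.1°

ω = 2πf = 55920 rad/s
X_L = ωL = 240 Ω
X_C = 1/(ωC) = 459 Ω
Parallel: admittances add. Y = 1/R + 1/(jωL) + jωC
Y = (0.00303 − j0.00198) S
|Y| = 0.00362 S → |Z| = 1/|Y| = 276 Ω, ∠Z = −∠Y = 33.1°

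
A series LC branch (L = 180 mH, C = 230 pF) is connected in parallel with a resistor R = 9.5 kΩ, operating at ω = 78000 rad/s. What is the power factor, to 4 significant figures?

X_L = ωL = 14040 Ω
X_C = 1/(ωC) = 55740 Ω
Branch 1: Z₁ = R = 9500 Ω
Branch 2 (series LC): Z₂ = j(X_L − X_C) = −j41700 Ω
Parallel: Z = Z₁Z₂/(Z₁+Z₂), |Z| = 9263 Ω, ∠Z = -12.83°
cos φ = cos(-12.83°) = 0.9750

0.9750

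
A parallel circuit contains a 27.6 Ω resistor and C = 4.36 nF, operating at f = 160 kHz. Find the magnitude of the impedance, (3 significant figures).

27.4 Ω

ω = 2πf = 1.005e+06 rad/s
X_C = 1/(ωC) = 228 Ω
Parallel: admittances add. Y = 1/R + jωC
Y = (0.0362 + j0.00438) S
|Y| = 0.0365 S → |Z| = 1/|Y| = 27.4 Ω, ∠Z = −∠Y = -6.90°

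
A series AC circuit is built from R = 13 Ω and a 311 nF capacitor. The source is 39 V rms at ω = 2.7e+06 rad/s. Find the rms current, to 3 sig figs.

X_C = 1/(ωC) = 1.19 Ω
Z = 13.0 − j1.19 Ω
|Z| = √(13.0² + 1.19²) = 13.1 Ω
I = V/|Z| = 39/13.1 = 2.99 A

2.99 A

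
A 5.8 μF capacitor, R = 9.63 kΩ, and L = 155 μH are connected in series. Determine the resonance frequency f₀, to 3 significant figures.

ω₀ = 1/√(LC) = 1/√(0.000155 × 5.8e-06) = 33350 rad/s
f₀ = ω₀/(2π) = 5.31 kHz

5.31 kHz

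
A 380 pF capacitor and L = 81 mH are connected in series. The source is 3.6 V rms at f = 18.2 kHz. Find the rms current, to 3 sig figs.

262 μA

ω = 2πf = 114400 rad/s
X_L = ωL = 9260 Ω
X_C = 1/(ωC) = 23000 Ω
Net reactance X = X_L − X_C = -13700 Ω
Z = − j13700 Ω
|Z| = √(0² + 13700²) = 13700 Ω
I = V/|Z| = 3.6/13700 = 262 μA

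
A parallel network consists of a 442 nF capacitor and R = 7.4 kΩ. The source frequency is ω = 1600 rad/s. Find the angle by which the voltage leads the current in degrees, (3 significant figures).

-79.2°

X_C = 1/(ωC) = 1410 Ω
Parallel: admittances add. Y = 1/R + jωC
Y = (0.000135 + j0.000707) S
|Y| = 0.000720 S → |Z| = 1/|Y| = 1390 Ω, ∠Z = −∠Y = -79.2°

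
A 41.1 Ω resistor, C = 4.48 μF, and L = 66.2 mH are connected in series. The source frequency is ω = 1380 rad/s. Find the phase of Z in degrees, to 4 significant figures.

X_L = ωL = 91.36 Ω
X_C = 1/(ωC) = 161.7 Ω
Net reactance X = X_L − X_C = -70.39 Ω
Z = 41.10 − j70.39 Ω
|Z| = √(41.10² + 70.39²) = 81.51 Ω
∠Z = arctan(-70.39/41.10) = -59.72°

-59.72°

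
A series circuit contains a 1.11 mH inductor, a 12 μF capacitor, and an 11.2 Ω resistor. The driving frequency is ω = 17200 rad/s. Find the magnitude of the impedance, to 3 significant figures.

18.1 Ω

X_L = ωL = 19.1 Ω
X_C = 1/(ωC) = 4.84 Ω
Net reactance X = X_L − X_C = 14.2 Ω
Z = 11.2 + j14.2 Ω
|Z| = √(11.2² + 14.2²) = 18.1 Ω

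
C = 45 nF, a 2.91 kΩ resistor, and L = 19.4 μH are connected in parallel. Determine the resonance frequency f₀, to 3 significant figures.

170 kHz

ω₀ = 1/√(LC) = 1/√(1.94e-05 × 4.5e-08) = 1.07e+06 rad/s
f₀ = ω₀/(2π) = 170 kHz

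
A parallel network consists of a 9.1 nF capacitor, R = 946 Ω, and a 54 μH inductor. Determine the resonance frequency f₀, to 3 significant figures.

227 kHz

ω₀ = 1/√(LC) = 1/√(5.4e-05 × 9.1e-09) = 1.427e+06 rad/s
f₀ = ω₀/(2π) = 227 kHz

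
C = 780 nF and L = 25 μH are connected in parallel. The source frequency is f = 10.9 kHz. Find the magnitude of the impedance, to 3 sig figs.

1.88 Ω

ω = 2πf = 68490 rad/s
X_L = ωL = 1.71 Ω
X_C = 1/(ωC) = 18.7 Ω
Parallel: admittances add. Y = 1/(jωL) + jωC
Y = (0 − j0.531) S
|Y| = 0.531 S → |Z| = 1/|Y| = 1.88 Ω, ∠Z = −∠Y = 90.0°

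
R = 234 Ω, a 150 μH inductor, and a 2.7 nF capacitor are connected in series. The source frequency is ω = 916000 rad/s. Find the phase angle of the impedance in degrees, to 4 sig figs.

-48.76°

X_L = ωL = 137.4 Ω
X_C = 1/(ωC) = 404.3 Ω
Net reactance X = X_L − X_C = -266.9 Ω
Z = 234.0 − j266.9 Ω
|Z| = √(234.0² + 266.9²) = 355.0 Ω
∠Z = arctan(-266.9/234.0) = -48.76°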